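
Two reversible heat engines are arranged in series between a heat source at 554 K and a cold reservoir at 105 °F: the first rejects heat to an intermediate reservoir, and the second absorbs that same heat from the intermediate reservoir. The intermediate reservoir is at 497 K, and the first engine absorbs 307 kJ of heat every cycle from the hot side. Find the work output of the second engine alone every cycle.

W₂ ≈ 102 kJ

T_C = 105 °F → (105 − 32) × 5/9 = 40.56 °C = 313.71 K.
Heat entering the second stage: Q_m = Q_H·(T_m/T_H) = 307 × 497.00/554.00 = 275 kJ.
Second-stage efficiency η₂ = 1 − T_C/T_m = 1 − 313.71/497.00 = 0.3688, so W₂ = η₂·Q_m = 102 kJ.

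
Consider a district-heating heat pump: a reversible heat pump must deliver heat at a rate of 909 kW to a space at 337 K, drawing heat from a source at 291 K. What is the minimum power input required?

For a reversible heat pump, COP_HP = T_H/(T_H − T_C) = 337.00/46.00 = 7.3261.
W = Q_H/COP_HP = 909/7.3261 = 124 kW.

Ẇ_in ≈ 124 kW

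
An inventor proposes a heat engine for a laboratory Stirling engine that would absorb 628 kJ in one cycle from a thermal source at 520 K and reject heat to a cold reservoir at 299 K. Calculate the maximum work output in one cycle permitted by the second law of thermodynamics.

W_max ≈ 267 kJ

The upper bound on efficiency is η_max = 1 − T_C/T_H = 1 − 299.00/520.00 = 0.4250.
W_max = η_max · Q_H = 0.4250 × 628 = 267 kJ.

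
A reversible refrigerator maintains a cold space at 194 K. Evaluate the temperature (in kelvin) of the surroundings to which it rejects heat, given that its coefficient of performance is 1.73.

COP_R = T_C/(T_H − T_C) ⇒ T_H = T_C·(1 + 1/COP_R) = 194.00 × (1 + 1/1.73) = 306.1 K.

T_H ≈ 306.1 K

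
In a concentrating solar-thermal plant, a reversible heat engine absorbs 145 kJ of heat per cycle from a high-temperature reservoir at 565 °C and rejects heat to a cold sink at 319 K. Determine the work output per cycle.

W ≈ 89.81 kJ

T_H = 565 °C → 565 + 273.15 = 838.15 K.
The Carnot efficiency is η = 1 − T_C/T_H = 1 − 319.00/838.15 = 0.6194.
W = η·Q_H = 0.6194 × 145 = 89.81 kJ.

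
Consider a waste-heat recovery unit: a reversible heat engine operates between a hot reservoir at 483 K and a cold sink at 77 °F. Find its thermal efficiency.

η ≈ 0.383

T_C = 77 °F → (77 − 32) × 5/9 = 25.00 °C = 298.15 K.
The Carnot efficiency is η = 1 − T_C/T_H = 1 − 298.15/483.00 = 0.383.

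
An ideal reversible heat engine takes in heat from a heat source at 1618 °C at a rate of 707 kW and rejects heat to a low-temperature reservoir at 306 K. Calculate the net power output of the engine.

Ẇ ≈ 593 kW

T_H = 1618 °C → 1618 + 273.15 = 1891.15 K.
The Carnot efficiency is η = 1 − T_C/T_H = 1 − 306.00/1891.15 = 0.8382.
W = η·Q_H = 0.8382 × 707 = 593 kW.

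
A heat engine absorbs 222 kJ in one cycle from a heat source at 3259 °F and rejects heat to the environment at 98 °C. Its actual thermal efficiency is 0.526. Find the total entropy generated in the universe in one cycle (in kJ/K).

ΔS_univ ≈ 0.176 kJ/K

T_H = 3259 °F → (3259 − 32) × 5/9 = 1792.78 °C = 2065.93 K.
T_C = 98 °C → 98 + 273.15 = 371.15 K.
W = η·Q_H = 0.526 × 222 = 116.8 kJ, so Q_C = Q_H − W = 105.2 kJ.
Entropy balance on the reservoirs: −Q_H/T_H = -0.1075 kJ/K, +Q_C/T_C = 0.2835 kJ/K.
ΔS_univ = −Q_H/T_H + Q_C/T_C = 0.176 kJ/K (> 0, since η = 0.526 < η_Carnot = 0.820).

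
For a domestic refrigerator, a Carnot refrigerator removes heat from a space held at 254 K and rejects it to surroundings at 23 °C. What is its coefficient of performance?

COP_R ≈ 6.03

T_H = 23 °C → 23 + 273.15 = 296.15 K.
The reversible coefficient of performance is COP_R = T_C/(T_H − T_C) = 254.00/(296.15 − 254.00) = 6.03.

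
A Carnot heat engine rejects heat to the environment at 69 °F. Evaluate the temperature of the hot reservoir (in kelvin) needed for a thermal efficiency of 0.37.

T_H ≈ 466 K

T_C = 69 °F → (69 − 32) × 5/9 = 20.56 °C = 293.71 K.
From η = 1 − T_C/T_H, solving for T_H gives T_H = T_C/(1 − η) = 293.71/(1 − 0.37) = 466 K.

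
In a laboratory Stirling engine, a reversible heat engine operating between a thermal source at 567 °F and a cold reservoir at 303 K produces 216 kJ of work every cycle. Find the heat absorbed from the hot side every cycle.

T_H = 567 °F → (567 − 32) × 5/9 = 297.22 °C = 570.37 K.
For a reversible engine, η = 1 − T_C/T_H = 1 − 303.00/570.37 = 0.4688.
Q_H = W/η = 216/0.4688 = 461 kJ.

Q_H ≈ 461 kJ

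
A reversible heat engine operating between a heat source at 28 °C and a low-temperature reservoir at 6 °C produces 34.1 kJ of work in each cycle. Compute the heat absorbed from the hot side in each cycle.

T_H = 28 °C → 28 + 273.15 = 301.15 K.
T_C = 6 °C → 6 + 273.15 = 279.15 K.
For a reversible engine, η = 1 − T_C/T_H = 1 − 279.15/301.15 = 0.0731.
Q_H = W/η = 34.1/0.0731 = 467 kJ.

Q_H ≈ 467 kJ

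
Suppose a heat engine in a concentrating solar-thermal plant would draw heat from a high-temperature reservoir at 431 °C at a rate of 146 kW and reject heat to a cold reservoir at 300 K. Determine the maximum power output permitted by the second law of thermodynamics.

Ẇ_max ≈ 83.8 kW

T_H = 431 °C → 431 + 273.15 = 704.15 K.
The second-law ceiling is the Carnot efficiency, η_max = 1 − T_C/T_H = 1 − 300.00/704.15 = 0.5740.
W_max = η_max · Q_H = 0.5740 × 146 = 83.8 kW.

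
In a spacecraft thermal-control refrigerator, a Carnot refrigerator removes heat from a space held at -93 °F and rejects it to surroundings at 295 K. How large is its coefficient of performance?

COP_R ≈ 2.231

T_C = -93 °F → (-93 − 32) × 5/9 = -69.44 °C = 203.71 K.
Carnot COP: COP_R = T_C/(T_H − T_C) = 203.71/(295.00 − 203.71) = 2.231.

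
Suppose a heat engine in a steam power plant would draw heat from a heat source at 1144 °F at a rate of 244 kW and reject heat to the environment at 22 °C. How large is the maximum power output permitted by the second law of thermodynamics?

T_H = 1144 °F → (1144 − 32) × 5/9 = 617.78 °C = 890.93 K.
T_C = 22 °C → 22 + 273.15 = 295.15 K.
The upper bound on efficiency is η_max = 1 − T_C/T_H = 1 − 295.15/890.93 = 0.6687.
W_max = η_max · Q_H = 0.6687 × 244 = 163.2 kW.

Ẇ_max ≈ 163.2 kW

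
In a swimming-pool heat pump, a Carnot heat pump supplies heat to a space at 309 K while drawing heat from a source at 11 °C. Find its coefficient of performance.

T_C = 11 °C → 11 + 273.15 = 284.15 K.
Reversible heating COP: COP_HP = T_H/(T_H − T_C) = 309.00/(309.00 − 284.15) = 12.43.

COP_HP ≈ 12.43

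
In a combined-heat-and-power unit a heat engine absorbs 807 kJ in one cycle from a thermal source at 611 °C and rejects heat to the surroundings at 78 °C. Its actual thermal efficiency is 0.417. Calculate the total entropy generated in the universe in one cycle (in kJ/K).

T_H = 611 °C → 611 + 273.15 = 884.15 K.
T_C = 78 °C → 78 + 273.15 = 351.15 K.
W = η·Q_H = 0.417 × 807 = 336.5 kJ, so Q_C = Q_H − W = 470.5 kJ.
Entropy balance on the reservoirs: −Q_H/T_H = -0.9127 kJ/K, +Q_C/T_C = 1.340 kJ/K.
ΔS_univ = −Q_H/T_H + Q_C/T_C = 0.427 kJ/K (> 0, since η = 0.417 < η_Carnot = 0.603).

ΔS_univ ≈ 0.427 kJ/K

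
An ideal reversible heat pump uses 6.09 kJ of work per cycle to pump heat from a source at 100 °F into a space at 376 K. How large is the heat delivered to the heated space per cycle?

T_C = 100 °F → (100 − 32) × 5/9 = 37.78 °C = 310.93 K.
Reversible heating COP: COP_HP = T_H/(T_H − T_C) = 376.00/65.07 = 5.7782.
Q_H = COP_HP · W = 5.7782 × 6.09 = 35.2 kJ.

Q_H ≈ 35.2 kJ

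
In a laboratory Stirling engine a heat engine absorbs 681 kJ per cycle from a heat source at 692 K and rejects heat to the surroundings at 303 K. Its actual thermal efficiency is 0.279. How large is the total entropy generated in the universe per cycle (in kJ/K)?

ΔS_univ ≈ 0.636 kJ/K

W = η·Q_H = 0.279 × 681 = 190.0 kJ, so Q_C = Q_H − W = 491.0 kJ.
Reservoir entropy changes: ΔS_H = −Q_H/T_H = −681/692.00 = -0.9841 kJ/K and ΔS_C = +Q_C/T_C = 491.0/303.00 = 1.620 kJ/K.
ΔS_univ = −Q_H/T_H + Q_C/T_C = 0.636 kJ/K (> 0, since η = 0.279 < η_Carnot = 0.562).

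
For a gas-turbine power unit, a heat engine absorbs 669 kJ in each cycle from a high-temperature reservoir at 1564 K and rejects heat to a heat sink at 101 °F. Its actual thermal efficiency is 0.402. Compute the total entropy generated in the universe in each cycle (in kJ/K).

T_C = 101 °F → (101 − 32) × 5/9 = 38.33 °C = 311.48 K.
W = η·Q_H = 0.402 × 669 = 268.9 kJ, so Q_C = Q_H − W = 400.1 kJ.
Reservoir entropy changes: ΔS_H = −Q_H/T_H = −669/1564.00 = -0.4277 kJ/K and ΔS_C = +Q_C/T_C = 400.1/311.48 = 1.284 kJ/K.
ΔS_univ = −Q_H/T_H + Q_C/T_C = 0.8566 kJ/K (> 0, since η = 0.402 < η_Carnot = 0.801).

ΔS_univ ≈ 0.8566 kJ/K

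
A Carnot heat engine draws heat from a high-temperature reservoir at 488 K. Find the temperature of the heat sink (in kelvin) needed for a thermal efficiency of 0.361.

T_C ≈ 311.8 K

From η = 1 − T_C/T_H, T_C = T_H·(1 − η) = 488.00 × (1 − 0.361) = 311.8 K.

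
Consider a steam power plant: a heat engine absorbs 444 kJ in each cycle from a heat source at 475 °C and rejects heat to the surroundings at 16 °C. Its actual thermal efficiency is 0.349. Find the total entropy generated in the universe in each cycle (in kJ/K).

T_H = 475 °C → 475 + 273.15 = 748.15 K.
T_C = 16 °C → 16 + 273.15 = 289.15 K.
W = η·Q_H = 0.349 × 444 = 155.0 kJ, so Q_C = Q_H − W = 289.0 kJ.
Reservoir entropy changes: ΔS_H = −Q_H/T_H = −444/748.15 = -0.5935 kJ/K and ΔS_C = +Q_C/T_C = 289.0/289.15 = 0.9996 kJ/K.
ΔS_univ = −Q_H/T_H + Q_C/T_C = 0.406 kJ/K (> 0, since η = 0.349 < η_Carnot = 0.614).

ΔS_univ ≈ 0.406 kJ/K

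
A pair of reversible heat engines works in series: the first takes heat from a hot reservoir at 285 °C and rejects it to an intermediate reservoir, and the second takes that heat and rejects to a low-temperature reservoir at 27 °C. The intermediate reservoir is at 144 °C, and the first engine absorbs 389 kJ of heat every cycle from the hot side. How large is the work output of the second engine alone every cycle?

W₂ ≈ 81.5 kJ

T_H = 285 °C → 285 + 273.15 = 558.15 K.
T_C = 27 °C → 27 + 273.15 = 300.15 K.
T_m = 144 °C → 144 + 273.15 = 417.15 K.
Heat entering the second stage: Q_m = Q_H·(T_m/T_H) = 389 × 417.15/558.15 = 291 kJ.
Second-stage efficiency η₂ = 1 − T_C/T_m = 1 − 300.15/417.15 = 0.2805, so W₂ = η₂·Q_m = 81.5 kJ.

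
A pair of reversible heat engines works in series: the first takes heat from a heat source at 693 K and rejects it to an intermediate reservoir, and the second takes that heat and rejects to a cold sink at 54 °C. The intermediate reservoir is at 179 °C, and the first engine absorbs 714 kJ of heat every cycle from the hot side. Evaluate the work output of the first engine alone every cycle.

T_C = 54 °C → 54 + 273.15 = 327.15 K.
T_m = 179 °C → 179 + 273.15 = 452.15 K.
First-stage efficiency η₁ = 1 − T_m/T_H = 1 − 452.15/693.00 = 0.3475.
W₁ = η₁·Q_H = 0.3475 × 714 = 248.1 kJ.

W₁ ≈ 248.1 kJ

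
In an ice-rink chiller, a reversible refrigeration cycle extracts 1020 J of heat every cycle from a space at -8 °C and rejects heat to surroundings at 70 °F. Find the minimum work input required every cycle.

W_in ≈ 112.0 J

T_H = 70 °F → (70 − 32) × 5/9 = 21.11 °C = 294.26 K.
T_C = -8 °C → -8 + 273.15 = 265.15 K.
Carnot COP: COP_R = T_C/(T_H − T_C) = 265.15/29.11 = 9.1082.
W = Q_C/COP_R = 1020/9.1082 = 112.0 J.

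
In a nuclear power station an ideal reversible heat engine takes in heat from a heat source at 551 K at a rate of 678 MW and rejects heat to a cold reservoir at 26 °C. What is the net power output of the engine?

T_C = 26 °C → 26 + 273.15 = 299.15 K.
For a reversible engine, η = 1 − T_C/T_H = 1 − 299.15/551.00 = 0.4571.
W = η·Q_H = 0.4571 × 678 = 310 MW.

Ẇ ≈ 310 MW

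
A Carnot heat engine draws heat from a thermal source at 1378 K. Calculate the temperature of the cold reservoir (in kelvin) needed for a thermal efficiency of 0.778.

T_C ≈ 305.9 K

From η = 1 − T_C/T_H, T_C = T_H·(1 − η) = 1378.00 × (1 − 0.778) = 305.9 K.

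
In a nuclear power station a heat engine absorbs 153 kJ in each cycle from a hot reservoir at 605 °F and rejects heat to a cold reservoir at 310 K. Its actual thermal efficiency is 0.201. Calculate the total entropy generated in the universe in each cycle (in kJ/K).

T_H = 605 °F → (605 − 32) × 5/9 = 318.33 °C = 591.48 K.
W = η·Q_H = 0.201 × 153 = 30.75 kJ, so Q_C = Q_H − W = 122.2 kJ.
Reservoir entropy changes: ΔS_H = −Q_H/T_H = −153/591.48 = -0.2587 kJ/K and ΔS_C = +Q_C/T_C = 122.2/310.00 = 0.3943 kJ/K.
ΔS_univ = −Q_H/T_H + Q_C/T_C = 0.136 kJ/K (> 0, since η = 0.201 < η_Carnot = 0.476).

ΔS_univ ≈ 0.136 kJ/K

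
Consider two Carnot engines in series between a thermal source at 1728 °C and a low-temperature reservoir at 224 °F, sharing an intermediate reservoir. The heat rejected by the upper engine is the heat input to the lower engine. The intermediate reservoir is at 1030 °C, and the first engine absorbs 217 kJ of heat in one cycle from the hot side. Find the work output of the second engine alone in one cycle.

T_H = 1728 °C → 1728 + 273.15 = 2001.15 K.
T_C = 224 °F → (224 − 32) × 5/9 = 106.67 °C = 379.82 K.
T_m = 1030 °C → 1030 + 273.15 = 1303.15 K.
Heat entering the second stage: Q_m = Q_H·(T_m/T_H) = 217 × 1303.15/2001.15 = 141 kJ.
Second-stage efficiency η₂ = 1 − T_C/T_m = 1 − 379.82/1303.15 = 0.7085, so W₂ = η₂·Q_m = 100 kJ.

W₂ ≈ 100 kJ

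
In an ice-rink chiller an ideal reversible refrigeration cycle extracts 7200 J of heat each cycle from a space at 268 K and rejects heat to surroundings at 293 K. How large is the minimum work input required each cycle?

W_in ≈ 671.6 J

The reversible coefficient of performance is COP_R = T_C/(T_H − T_C) = 268.00/25.00 = 10.7200.
W = Q_C/COP_R = 7200/10.7200 = 671.6 J.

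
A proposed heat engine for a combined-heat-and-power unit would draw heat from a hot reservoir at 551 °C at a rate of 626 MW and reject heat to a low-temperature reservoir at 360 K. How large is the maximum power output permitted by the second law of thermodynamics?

Ẇ_max ≈ 352.6 MW

T_H = 551 °C → 551 + 273.15 = 824.15 K.
No engine can exceed the Carnot limit: η_max = 1 − T_C/T_H = 1 − 360.00/824.15 = 0.5632.
W_max = η_max · Q_H = 0.5632 × 626 = 352.6 MW.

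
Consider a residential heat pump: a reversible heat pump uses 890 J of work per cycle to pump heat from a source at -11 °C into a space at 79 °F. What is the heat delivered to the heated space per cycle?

T_H = 79 °F → (79 − 32) × 5/9 = 26.11 °C = 299.26 K.
T_C = -11 °C → -11 + 273.15 = 262.15 K.
COP_HP = T_H/(T_H − T_C) = 299.26/37.11 = 8.0639.
Q_H = COP_HP · W = 8.0639 × 890 = 7180 J.

Q_H ≈ 7180 J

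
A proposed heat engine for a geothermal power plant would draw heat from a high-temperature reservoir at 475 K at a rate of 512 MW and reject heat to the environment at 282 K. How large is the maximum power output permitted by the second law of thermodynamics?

By the Carnot theorem, η_max = 1 − T_C/T_H = 1 − 282.00/475.00 = 0.4063.
W_max = η_max · Q_H = 0.4063 × 512 = 208 MW.

Ẇ_max ≈ 208 MW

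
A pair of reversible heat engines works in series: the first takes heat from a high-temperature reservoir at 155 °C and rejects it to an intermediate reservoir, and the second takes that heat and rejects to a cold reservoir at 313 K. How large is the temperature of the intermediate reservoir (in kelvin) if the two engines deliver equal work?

T_H = 155 °C → 155 + 273.15 = 428.15 K.
For reversible stages Q_m = Q_H·(T_m/T_H). Setting W₁ = Q_H(1 − T_m/T_H) equal to W₂ = Q_m(1 − T_C/T_m) = Q_H·(T_m − T_C)/T_H gives T_H − T_m = T_m − T_C, so T_m = (T_H + T_C)/2 = (428.15 + 313.00)/2 = 371 K.

T_m ≈ 371 K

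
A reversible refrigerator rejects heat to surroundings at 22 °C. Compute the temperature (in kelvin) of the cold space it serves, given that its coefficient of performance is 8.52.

T_C ≈ 264 K

T_H = 22 °C → 22 + 273.15 = 295.15 K.
COP_R = T_C/(T_H − T_C) ⇒ T_C = T_H·COP_R/(1 + COP_R) = 295.15 × 8.52/(1 + 8.52) = 264 K.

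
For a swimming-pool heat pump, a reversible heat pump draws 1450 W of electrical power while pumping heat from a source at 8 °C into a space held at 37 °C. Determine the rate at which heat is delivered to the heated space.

T_H = 37 °C → 37 + 273.15 = 310.15 K.
T_C = 8 °C → 8 + 273.15 = 281.15 K.
The Carnot heat-pump COP is COP_HP = T_H/(T_H − T_C) = 310.15/29.00 = 10.6948.
Q_H = COP_HP · W = 10.6948 × 1450 = 15500 W.

Q̇_H ≈ 15500 W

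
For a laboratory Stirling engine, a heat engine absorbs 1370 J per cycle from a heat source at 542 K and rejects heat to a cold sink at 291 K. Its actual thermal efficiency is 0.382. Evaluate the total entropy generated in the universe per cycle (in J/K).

W = η·Q_H = 0.382 × 1370 = 523.3 J, so Q_C = Q_H − W = 846.7 J.
Reservoir entropy changes: ΔS_H = −Q_H/T_H = −1370/542.00 = -2.528 J/K and ΔS_C = +Q_C/T_C = 846.7/291.00 = 2.909 J/K.
ΔS_univ = −Q_H/T_H + Q_C/T_C = 0.382 J/K (> 0, since η = 0.382 < η_Carnot = 0.463).

ΔS_univ ≈ 0.382 J/K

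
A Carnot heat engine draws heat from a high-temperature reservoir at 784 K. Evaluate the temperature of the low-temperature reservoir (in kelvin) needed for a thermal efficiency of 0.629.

T_C ≈ 290.9 K

From η = 1 − T_C/T_H, T_C = T_H·(1 − η) = 784.00 × (1 − 0.629) = 290.9 K.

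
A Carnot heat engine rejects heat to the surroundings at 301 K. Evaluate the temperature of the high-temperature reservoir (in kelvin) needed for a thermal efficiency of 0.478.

From η = 1 − T_C/T_H, solving for T_H gives T_H = T_C/(1 − η) = 301.00/(1 − 0.478) = 577 K.

T_H ≈ 577 K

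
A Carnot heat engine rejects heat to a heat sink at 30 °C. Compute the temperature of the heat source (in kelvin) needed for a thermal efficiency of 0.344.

T_H ≈ 462.1 K

T_C = 30 °C → 30 + 273.15 = 303.15 K.
From η = 1 − T_C/T_H, solving for T_H gives T_H = T_C/(1 − η) = 303.15/(1 − 0.344) = 462.1 K.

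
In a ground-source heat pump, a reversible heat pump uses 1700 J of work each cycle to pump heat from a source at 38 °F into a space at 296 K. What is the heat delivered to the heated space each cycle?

T_C = 38 °F → (38 − 32) × 5/9 = 3.33 °C = 276.48 K.
COP_HP = T_H/(T_H − T_C) = 296.00/19.52 = 15.1665.
Q_H = COP_HP · W = 15.1665 × 1700 = 25800 J.

Q_H ≈ 25800 J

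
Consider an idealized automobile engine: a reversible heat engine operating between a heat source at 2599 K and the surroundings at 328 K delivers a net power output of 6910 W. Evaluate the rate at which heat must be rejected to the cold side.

Since the cycle is reversible, η = 1 − T_C/T_H = 1 − 328.00/2599.00 = 0.8738.
Since Q_C/Q_H = T_C/T_H and Q_H = W/η, Q_C = W·T_C/(T_H − T_C) = 6910 × 328.00/2271.00 = 998 W.

Q̇_C ≈ 998 W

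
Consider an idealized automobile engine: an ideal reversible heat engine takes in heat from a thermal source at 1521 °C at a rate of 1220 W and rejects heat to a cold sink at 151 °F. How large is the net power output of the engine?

Ẇ ≈ 989 W

T_H = 1521 °C → 1521 + 273.15 = 1794.15 K.
T_C = 151 °F → (151 − 32) × 5/9 = 66.11 °C = 339.26 K.
For a reversible engine, η = 1 − T_C/T_H = 1 − 339.26/1794.15 = 0.8109.
W = η·Q_H = 0.8109 × 1220 = 989 W.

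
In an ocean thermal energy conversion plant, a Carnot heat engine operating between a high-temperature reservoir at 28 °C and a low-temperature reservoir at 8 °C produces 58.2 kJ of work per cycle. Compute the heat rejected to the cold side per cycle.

Q_C ≈ 818 kJ

T_H = 28 °C → 28 + 273.15 = 301.15 K.
T_C = 8 °C → 8 + 273.15 = 281.15 K.
Carnot efficiency: η = 1 − T_C/T_H = 1 − 281.15/301.15 = 0.0664.
Since Q_C/Q_H = T_C/T_H and Q_H = W/η, Q_C = W·T_C/(T_H − T_C) = 58.2 × 281.15/20.00 = 818 kJ.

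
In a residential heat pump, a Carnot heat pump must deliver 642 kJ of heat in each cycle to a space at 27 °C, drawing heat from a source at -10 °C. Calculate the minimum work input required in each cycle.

T_H = 27 °C → 27 + 273.15 = 300.15 K.
T_C = -10 °C → -10 + 273.15 = 263.15 K.
COP_HP = T_H/(T_H − T_C) = 300.15/37.00 = 8.1122.
W = Q_H/COP_HP = 642/8.1122 = 79.1 kJ.

W_in ≈ 79.1 kJ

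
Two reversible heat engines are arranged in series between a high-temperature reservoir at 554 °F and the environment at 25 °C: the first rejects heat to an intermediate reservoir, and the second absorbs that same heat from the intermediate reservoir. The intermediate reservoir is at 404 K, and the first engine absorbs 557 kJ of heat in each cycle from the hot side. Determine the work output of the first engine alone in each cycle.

T_H = 554 °F → (554 − 32) × 5/9 = 290.00 °C = 563.15 K.
T_C = 25 °C → 25 + 273.15 = 298.15 K.
First-stage efficiency η₁ = 1 − T_m/T_H = 1 − 404.00/563.15 = 0.2826.
W₁ = η₁·Q_H = 0.2826 × 557 = 157 kJ.

W₁ ≈ 157 kJ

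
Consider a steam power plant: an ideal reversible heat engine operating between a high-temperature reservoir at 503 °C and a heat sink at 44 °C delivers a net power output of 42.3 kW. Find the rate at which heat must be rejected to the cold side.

Q̇_C ≈ 29.2 kW

T_H = 503 °C → 503 + 273.15 = 776.15 K.
T_C = 44 °C → 44 + 273.15 = 317.15 K.
η_rev = 1 − T_C/T_H = 1 − 317.15/776.15 = 0.5914.
Since Q_C/Q_H = T_C/T_H and Q_H = W/η, Q_C = W·T_C/(T_H − T_C) = 42.3 × 317.15/459.00 = 29.2 kW.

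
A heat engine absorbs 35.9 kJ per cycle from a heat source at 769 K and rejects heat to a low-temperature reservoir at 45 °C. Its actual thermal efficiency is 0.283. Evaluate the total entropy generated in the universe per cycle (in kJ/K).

T_C = 45 °C → 45 + 273.15 = 318.15 K.
W = η·Q_H = 0.283 × 35.9 = 10.16 kJ, so Q_C = Q_H − W = 25.74 kJ.
Reservoir entropy changes: ΔS_H = −Q_H/T_H = −35.9/769.00 = -0.04668 kJ/K and ΔS_C = +Q_C/T_C = 25.74/318.15 = 0.08091 kJ/K.
ΔS_univ = −Q_H/T_H + Q_C/T_C = 0.0342 kJ/K (> 0, since η = 0.283 < η_Carnot = 0.586).

ΔS_univ ≈ 0.0342 kJ/K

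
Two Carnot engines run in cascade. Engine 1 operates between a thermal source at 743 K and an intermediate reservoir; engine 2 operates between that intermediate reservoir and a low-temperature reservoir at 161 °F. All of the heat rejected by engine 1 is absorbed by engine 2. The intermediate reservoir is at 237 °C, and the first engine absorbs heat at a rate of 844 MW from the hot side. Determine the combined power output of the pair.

Ẇ_total ≈ 452.3 MW

T_C = 161 °F → (161 − 32) × 5/9 = 71.67 °C = 344.82 K.
Two reversible stages in series are equivalent to a single Carnot engine between T_H and T_C, so η_total = 1 − T_C/T_H = 1 − 344.82/743.00 = 0.5359.
W_total = η_total · Q_H = 0.5359 × 844 = 452.3 MW.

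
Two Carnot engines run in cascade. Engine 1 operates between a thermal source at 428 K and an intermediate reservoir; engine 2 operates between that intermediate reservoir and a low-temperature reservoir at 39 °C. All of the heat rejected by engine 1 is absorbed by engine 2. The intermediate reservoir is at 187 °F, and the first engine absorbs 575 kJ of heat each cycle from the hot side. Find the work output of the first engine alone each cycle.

W₁ ≈ 92.3 kJ

T_C = 39 °C → 39 + 273.15 = 312.15 K.
T_m = 187 °F → (187 − 32) × 5/9 = 86.11 °C = 359.26 K.
First-stage efficiency η₁ = 1 − T_m/T_H = 1 − 359.26/428.00 = 0.1606.
W₁ = η₁·Q_H = 0.1606 × 575 = 92.3 kJ.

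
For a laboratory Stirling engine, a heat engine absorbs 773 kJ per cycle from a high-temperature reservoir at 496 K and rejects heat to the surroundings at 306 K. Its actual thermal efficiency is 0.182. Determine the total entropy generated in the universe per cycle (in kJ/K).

W = η·Q_H = 0.182 × 773 = 140.7 kJ, so Q_C = Q_H − W = 632.3 kJ.
Entropy balance on the reservoirs: −Q_H/T_H = -1.558 kJ/K, +Q_C/T_C = 2.066 kJ/K.
ΔS_univ = −Q_H/T_H + Q_C/T_C = 0.508 kJ/K (> 0, since η = 0.182 < η_Carnot = 0.383).

ΔS_univ ≈ 0.508 kJ/K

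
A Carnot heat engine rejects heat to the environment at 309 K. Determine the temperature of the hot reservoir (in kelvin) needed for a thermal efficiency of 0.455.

From η = 1 − T_C/T_H, solving for T_H gives T_H = T_C/(1 − η) = 309.00/(1 − 0.455) = 567.0 K.

T_H ≈ 567.0 K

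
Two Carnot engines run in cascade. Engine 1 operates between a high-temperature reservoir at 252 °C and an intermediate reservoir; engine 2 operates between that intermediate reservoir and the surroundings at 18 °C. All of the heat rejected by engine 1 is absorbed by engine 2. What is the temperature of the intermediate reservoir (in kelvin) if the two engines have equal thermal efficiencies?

T_m ≈ 391 K

T_H = 252 °C → 252 + 273.15 = 525.15 K.
T_C = 18 °C → 18 + 273.15 = 291.15 K.
Equal efficiencies require 1 − T_m/T_H = 1 − T_C/T_m, i.e. T_m/T_H = T_C/T_m, so T_m = √(T_H·T_C) = √(525.15 × 291.15) = 391 K.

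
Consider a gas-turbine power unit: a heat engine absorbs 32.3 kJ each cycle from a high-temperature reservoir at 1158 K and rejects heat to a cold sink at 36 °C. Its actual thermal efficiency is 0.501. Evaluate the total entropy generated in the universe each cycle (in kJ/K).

T_C = 36 °C → 36 + 273.15 = 309.15 K.
W = η·Q_H = 0.501 × 32.3 = 16.18 kJ, so Q_C = Q_H − W = 16.12 kJ.
Entropy balance on the reservoirs: −Q_H/T_H = -0.02789 kJ/K, +Q_C/T_C = 0.05214 kJ/K.
ΔS_univ = −Q_H/T_H + Q_C/T_C = 0.0242 kJ/K (> 0, since η = 0.501 < η_Carnot = 0.733).

ΔS_univ ≈ 0.0242 kJ/K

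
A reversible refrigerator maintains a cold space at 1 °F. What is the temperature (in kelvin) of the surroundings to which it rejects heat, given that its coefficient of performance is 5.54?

T_C = 1 °F → (1 − 32) × 5/9 = -17.22 °C = 255.93 K.
COP_R = T_C/(T_H − T_C) ⇒ T_H = T_C·(1 + 1/COP_R) = 255.93 × (1 + 1/5.54) = 302 K.

T_H ≈ 302 K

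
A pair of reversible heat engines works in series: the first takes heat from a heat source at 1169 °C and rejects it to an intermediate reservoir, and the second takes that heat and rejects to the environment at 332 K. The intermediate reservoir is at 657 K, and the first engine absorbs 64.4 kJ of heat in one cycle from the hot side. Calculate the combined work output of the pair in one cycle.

T_H = 1169 °C → 1169 + 273.15 = 1442.15 K.
Two reversible stages in series are equivalent to a single Carnot engine between T_H and T_C, so η_total = 1 − T_C/T_H = 1 − 332.00/1442.15 = 0.7698.
W_total = η_total · Q_H = 0.7698 × 64.4 = 49.57 kJ.

W_total ≈ 49.57 kJ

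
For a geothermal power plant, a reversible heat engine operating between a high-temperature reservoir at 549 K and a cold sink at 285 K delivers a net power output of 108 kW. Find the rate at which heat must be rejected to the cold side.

Q̇_C ≈ 117 kW

For a reversible engine, η = 1 − T_C/T_H = 1 − 285.00/549.00 = 0.4809.
Since Q_C/Q_H = T_C/T_H and Q_H = W/η, Q_C = W·T_C/(T_H − T_C) = 108 × 285.00/264.00 = 117 kW.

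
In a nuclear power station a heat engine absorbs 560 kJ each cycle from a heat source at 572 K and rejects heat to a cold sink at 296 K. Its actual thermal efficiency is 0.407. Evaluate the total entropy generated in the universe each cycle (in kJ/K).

W = η·Q_H = 0.407 × 560 = 227.9 kJ, so Q_C = Q_H − W = 332.1 kJ.
Entropy balance on the reservoirs: −Q_H/T_H = -0.9790 kJ/K, +Q_C/T_C = 1.122 kJ/K.
ΔS_univ = −Q_H/T_H + Q_C/T_C = 0.143 kJ/K (> 0, since η = 0.407 < η_Carnot = 0.483).

ΔS_univ ≈ 0.143 kJ/K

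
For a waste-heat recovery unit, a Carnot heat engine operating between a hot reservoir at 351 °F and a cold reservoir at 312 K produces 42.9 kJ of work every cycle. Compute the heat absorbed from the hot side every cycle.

T_H = 351 °F → (351 − 32) × 5/9 = 177.22 °C = 450.37 K.
Carnot efficiency: η = 1 − T_C/T_H = 1 − 312.00/450.37 = 0.3072.
Q_H = W/η = 42.9/0.3072 = 140 kJ.

Q_H ≈ 140 kJ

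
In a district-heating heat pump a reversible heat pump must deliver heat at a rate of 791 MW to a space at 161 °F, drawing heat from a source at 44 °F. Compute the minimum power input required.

T_H = 161 °F → (161 − 32) × 5/9 = 71.67 °C = 344.82 K.
T_C = 44 °F → (44 − 32) × 5/9 = 6.67 °C = 279.82 K.
COP_HP = T_H/(T_H − T_C) = 344.82/65.00 = 5.3049.
W = Q_H/COP_HP = 791/5.3049 = 149.1 MW.

Ẇ_in ≈ 149.1 MW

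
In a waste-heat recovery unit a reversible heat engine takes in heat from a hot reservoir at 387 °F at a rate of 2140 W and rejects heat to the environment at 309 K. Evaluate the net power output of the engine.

T_H = 387 °F → (387 − 32) × 5/9 = 197.22 °C = 470.37 K.
Carnot efficiency: η = 1 − T_C/T_H = 1 − 309.00/470.37 = 0.3431.
W = η·Q_H = 0.3431 × 2140 = 734.2 W.

Ẇ ≈ 734.2 W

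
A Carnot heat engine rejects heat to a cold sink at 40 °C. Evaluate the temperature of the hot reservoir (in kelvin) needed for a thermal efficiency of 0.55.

T_H ≈ 695.9 K

T_C = 40 °C → 40 + 273.15 = 313.15 K.
From η = 1 − T_C/T_H, solving for T_H gives T_H = T_C/(1 − η) = 313.15/(1 − 0.55) = 695.9 K.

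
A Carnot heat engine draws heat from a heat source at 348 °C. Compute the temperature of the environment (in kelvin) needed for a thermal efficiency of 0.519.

T_H = 348 °C → 348 + 273.15 = 621.15 K.
From η = 1 − T_C/T_H, T_C = T_H·(1 − η) = 621.15 × (1 − 0.519) = 298.8 K.

T_C ≈ 298.8 K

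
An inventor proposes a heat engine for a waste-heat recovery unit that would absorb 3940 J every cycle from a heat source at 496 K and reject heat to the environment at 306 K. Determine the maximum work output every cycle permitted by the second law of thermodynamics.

The second-law ceiling is the Carnot efficiency, η_max = 1 − T_C/T_H = 1 − 306.00/496.00 = 0.3831.
W_max = η_max · Q_H = 0.3831 × 3940 = 1510 J.

W_max ≈ 1510 J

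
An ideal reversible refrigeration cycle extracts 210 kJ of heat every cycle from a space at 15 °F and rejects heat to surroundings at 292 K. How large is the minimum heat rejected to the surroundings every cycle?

T_C = 15 °F → (15 − 32) × 5/9 = -9.44 °C = 263.71 K.
For a reversible cycle Q_H/Q_C = T_H/T_C, so Q_H = Q_C·T_H/T_C = 210 × 292.00/263.71 = 232.5 kJ.

Q_H ≈ 232.5 kJ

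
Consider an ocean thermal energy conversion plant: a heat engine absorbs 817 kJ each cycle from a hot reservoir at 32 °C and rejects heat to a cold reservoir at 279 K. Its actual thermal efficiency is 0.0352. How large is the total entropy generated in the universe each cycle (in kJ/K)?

T_H = 32 °C → 32 + 273.15 = 305.15 K.
W = η·Q_H = 0.0352 × 817 = 28.76 kJ, so Q_C = Q_H − W = 788.2 kJ.
Reservoir entropy changes: ΔS_H = −Q_H/T_H = −817/305.15 = -2.677 kJ/K and ΔS_C = +Q_C/T_C = 788.2/279.00 = 2.825 kJ/K.
ΔS_univ = −Q_H/T_H + Q_C/T_C = 0.1479 kJ/K (> 0, since η = 0.0352 < η_Carnot = 0.086).

ΔS_univ ≈ 0.1479 kJ/K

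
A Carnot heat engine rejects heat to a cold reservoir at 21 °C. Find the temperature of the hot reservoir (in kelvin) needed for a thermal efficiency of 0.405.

T_H ≈ 494 K

T_C = 21 °C → 21 + 273.15 = 294.15 K.
From η = 1 − T_C/T_H, solving for T_H gives T_H = T_C/(1 − η) = 294.15/(1 − 0.405) = 494 K.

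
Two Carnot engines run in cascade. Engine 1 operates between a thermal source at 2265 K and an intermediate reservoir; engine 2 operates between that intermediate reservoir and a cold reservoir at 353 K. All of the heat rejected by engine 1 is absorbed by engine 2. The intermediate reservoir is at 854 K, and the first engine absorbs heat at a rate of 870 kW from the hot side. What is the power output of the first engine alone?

First-stage efficiency η₁ = 1 − T_m/T_H = 1 − 854.00/2265.00 = 0.6230.
W₁ = η₁·Q_H = 0.6230 × 870 = 542 kW.

Ẇ₁ ≈ 542 kW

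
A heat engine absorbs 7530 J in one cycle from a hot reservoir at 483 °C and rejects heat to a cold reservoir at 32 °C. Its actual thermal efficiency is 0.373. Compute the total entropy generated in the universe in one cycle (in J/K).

T_H = 483 °C → 483 + 273.15 = 756.15 K.
T_C = 32 °C → 32 + 273.15 = 305.15 K.
W = η·Q_H = 0.373 × 7530 = 2809 J, so Q_C = Q_H − W = 4721 J.
Entropy balance on the reservoirs: −Q_H/T_H = -9.958 J/K, +Q_C/T_C = 15.47 J/K.
ΔS_univ = −Q_H/T_H + Q_C/T_C = 5.51 J/K (> 0, since η = 0.373 < η_Carnot = 0.596).

ΔS_univ ≈ 5.51 J/K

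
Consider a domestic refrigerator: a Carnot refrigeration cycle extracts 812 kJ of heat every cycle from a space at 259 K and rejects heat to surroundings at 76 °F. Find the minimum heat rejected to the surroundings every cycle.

Q_H ≈ 933 kJ

T_H = 76 °F → (76 − 32) × 5/9 = 24.44 °C = 297.59 K.
For a reversible cycle Q_H/Q_C = T_H/T_C, so Q_H = Q_C·T_H/T_C = 812 × 297.59/259.00 = 933 kJ.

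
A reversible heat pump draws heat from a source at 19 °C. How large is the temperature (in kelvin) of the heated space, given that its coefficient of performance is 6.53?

T_C = 19 °C → 19 + 273.15 = 292.15 K.
COP_HP = T_H/(T_H − T_C) ⇒ T_H = T_C·COP_HP/(COP_HP − 1) = 292.15 × 6.53/(6.53 − 1) = 345.0 K.

T_H ≈ 345.0 K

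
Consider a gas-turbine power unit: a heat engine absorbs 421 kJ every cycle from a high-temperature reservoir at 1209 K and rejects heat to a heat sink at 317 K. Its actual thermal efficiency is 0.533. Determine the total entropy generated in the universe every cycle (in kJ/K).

ΔS_univ ≈ 0.2720 kJ/K

W = η·Q_H = 0.533 × 421 = 224.4 kJ, so Q_C = Q_H − W = 196.6 kJ.
Reservoir entropy changes: ΔS_H = −Q_H/T_H = −421/1209.00 = -0.3482 kJ/K and ΔS_C = +Q_C/T_C = 196.6/317.00 = 0.6202 kJ/K.
ΔS_univ = −Q_H/T_H + Q_C/T_C = 0.2720 kJ/K (> 0, since η = 0.533 < η_Carnot = 0.738).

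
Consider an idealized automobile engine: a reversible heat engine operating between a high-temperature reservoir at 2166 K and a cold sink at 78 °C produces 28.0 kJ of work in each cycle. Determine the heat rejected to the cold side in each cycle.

T_C = 78 °C → 78 + 273.15 = 351.15 K.
For a reversible engine, η = 1 − T_C/T_H = 1 − 351.15/2166.00 = 0.8379.
Since Q_C/Q_H = T_C/T_H and Q_H = W/η, Q_C = W·T_C/(T_H − T_C) = 28.0 × 351.15/1814.85 = 5.418 kJ.

Q_C ≈ 5.418 kJ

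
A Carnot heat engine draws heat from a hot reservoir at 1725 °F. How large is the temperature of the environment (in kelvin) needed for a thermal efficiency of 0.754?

T_H = 1725 °F → (1725 − 32) × 5/9 = 940.56 °C = 1213.71 K.
From η = 1 − T_C/T_H, T_C = T_H·(1 − η) = 1213.71 × (1 − 0.754) = 299 K.

T_C ≈ 299 K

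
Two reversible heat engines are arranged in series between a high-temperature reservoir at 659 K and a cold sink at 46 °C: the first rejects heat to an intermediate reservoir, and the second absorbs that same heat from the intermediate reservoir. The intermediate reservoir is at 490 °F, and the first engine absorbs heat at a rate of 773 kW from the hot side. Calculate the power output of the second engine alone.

Ẇ₂ ≈ 244.5 kW

T_C = 46 °C → 46 + 273.15 = 319.15 K.
T_m = 490 °F → (490 − 32) × 5/9 = 254.44 °C = 527.59 K.
Heat entering the second stage: Q_m = Q_H·(T_m/T_H) = 773 × 527.59/659.00 = 618.9 kW.
Second-stage efficiency η₂ = 1 − T_C/T_m = 1 − 319.15/527.59 = 0.3951, so W₂ = η₂·Q_m = 244.5 kW.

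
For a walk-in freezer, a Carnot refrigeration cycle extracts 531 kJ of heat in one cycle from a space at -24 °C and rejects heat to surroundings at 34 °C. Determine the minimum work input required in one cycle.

W_in ≈ 124 kJ

T_H = 34 °C → 34 + 273.15 = 307.15 K.
T_C = -24 °C → -24 + 273.15 = 249.15 K.
For a reversible refrigerator, COP_R = T_C/(T_H − T_C) = 249.15/58.00 = 4.2957.
W = Q_C/COP_R = 531/4.2957 = 124 kJ.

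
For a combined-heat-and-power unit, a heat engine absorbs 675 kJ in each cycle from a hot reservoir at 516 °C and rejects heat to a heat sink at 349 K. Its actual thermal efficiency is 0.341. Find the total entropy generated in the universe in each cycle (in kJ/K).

ΔS_univ ≈ 0.419 kJ/K

T_H = 516 °C → 516 + 273.15 = 789.15 K.
W = η·Q_H = 0.341 × 675 = 230.2 kJ, so Q_C = Q_H − W = 444.8 kJ.
Reservoir entropy changes: ΔS_H = −Q_H/T_H = −675/789.15 = -0.8554 kJ/K and ΔS_C = +Q_C/T_C = 444.8/349.00 = 1.275 kJ/K.
ΔS_univ = −Q_H/T_H + Q_C/T_C = 0.419 kJ/K (> 0, since η = 0.341 < η_Carnot = 0.558).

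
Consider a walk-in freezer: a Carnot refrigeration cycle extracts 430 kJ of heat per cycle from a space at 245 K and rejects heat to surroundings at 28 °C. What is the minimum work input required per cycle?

T_H = 28 °C → 28 + 273.15 = 301.15 K.
For a reversible refrigerator, COP_R = T_C/(T_H − T_C) = 245.00/56.15 = 4.3633.
W = Q_C/COP_R = 430/4.3633 = 98.5 kJ.

W_in ≈ 98.5 kJ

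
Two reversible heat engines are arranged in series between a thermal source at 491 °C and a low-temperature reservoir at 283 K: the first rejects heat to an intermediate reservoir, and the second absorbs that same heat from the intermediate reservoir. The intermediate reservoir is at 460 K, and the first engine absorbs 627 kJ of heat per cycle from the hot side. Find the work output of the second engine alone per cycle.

W₂ ≈ 145.2 kJ

T_H = 491 °C → 491 + 273.15 = 764.15 K.
Heat entering the second stage: Q_m = Q_H·(T_m/T_H) = 627 × 460.00/764.15 = 377.4 kJ.
Second-stage efficiency η₂ = 1 − T_C/T_m = 1 − 283.00/460.00 = 0.3848, so W₂ = η₂·Q_m = 145.2 kJ.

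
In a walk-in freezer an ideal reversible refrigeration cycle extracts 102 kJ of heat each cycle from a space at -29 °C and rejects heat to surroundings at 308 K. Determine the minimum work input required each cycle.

W_in ≈ 26.7 kJ

T_C = -29 °C → -29 + 273.15 = 244.15 K.
COP_R = T_C/(T_H − T_C) = 244.15/63.85 = 3.8238.
W = Q_C/COP_R = 102/3.8238 = 26.7 kJ.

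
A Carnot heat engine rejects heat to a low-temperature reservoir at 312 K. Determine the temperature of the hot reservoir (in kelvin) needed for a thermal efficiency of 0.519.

T_H ≈ 649 K

From η = 1 − T_C/T_H, solving for T_H gives T_H = T_C/(1 − η) = 312.00/(1 − 0.519) = 649 K.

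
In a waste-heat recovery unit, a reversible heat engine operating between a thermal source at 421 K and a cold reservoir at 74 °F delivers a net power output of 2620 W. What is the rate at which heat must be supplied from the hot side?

T_C = 74 °F → (74 − 32) × 5/9 = 23.33 °C = 296.48 K.
Carnot efficiency: η = 1 − T_C/T_H = 1 − 296.48/421.00 = 0.2958.
Q_H = W/η = 2620/0.2958 = 8860 W.

Q̇_H ≈ 8860 W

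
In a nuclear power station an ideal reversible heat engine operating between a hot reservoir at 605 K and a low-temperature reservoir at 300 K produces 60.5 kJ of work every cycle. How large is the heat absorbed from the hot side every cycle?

Q_H ≈ 120 kJ

For a reversible engine, η = 1 − T_C/T_H = 1 − 300.00/605.00 = 0.5041.
Q_H = W/η = 60.5/0.5041 = 120 kJ.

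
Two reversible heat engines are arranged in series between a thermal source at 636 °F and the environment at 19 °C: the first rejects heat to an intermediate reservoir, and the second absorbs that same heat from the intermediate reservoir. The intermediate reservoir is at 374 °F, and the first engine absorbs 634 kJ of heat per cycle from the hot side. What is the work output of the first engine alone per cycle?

T_H = 636 °F → (636 − 32) × 5/9 = 335.56 °C = 608.71 K.
T_C = 19 °C → 19 + 273.15 = 292.15 K.
T_m = 374 °F → (374 − 32) × 5/9 = 190.00 °C = 463.15 K.
First-stage efficiency η₁ = 1 − T_m/T_H = 1 − 463.15/608.71 = 0.2391.
W₁ = η₁·Q_H = 0.2391 × 634 = 152 kJ.

W₁ ≈ 152 kJ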